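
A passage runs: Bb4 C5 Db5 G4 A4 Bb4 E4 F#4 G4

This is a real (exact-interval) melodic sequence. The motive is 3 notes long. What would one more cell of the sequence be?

Taking 3-note groups, the heads are Bb4, G4, E4: the pattern moves down a 3rd.
So cell 4 is C#4 D#4 E4.

C#4 D#4 E4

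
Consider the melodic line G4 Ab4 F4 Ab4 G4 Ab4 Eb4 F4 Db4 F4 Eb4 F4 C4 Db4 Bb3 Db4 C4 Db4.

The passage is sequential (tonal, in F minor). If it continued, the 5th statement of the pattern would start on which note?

F3

With a 6-note motive the entries are G4, Eb4, C4, each down a 3rd from the previous.
Extending the heads down a 3rd: Ab3 → F3.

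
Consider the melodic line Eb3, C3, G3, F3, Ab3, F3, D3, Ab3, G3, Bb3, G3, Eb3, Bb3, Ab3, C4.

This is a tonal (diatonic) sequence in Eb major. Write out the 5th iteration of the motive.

The 5-note cells begin on Eb3, F3, G3 — each up a 2nd from the last.
Extending up a 2nd: Ab3 → Bb3.
So cell 5 is Bb3 G3 D4 C4 Eb4.

Bb3 G3 D4 C4 Eb4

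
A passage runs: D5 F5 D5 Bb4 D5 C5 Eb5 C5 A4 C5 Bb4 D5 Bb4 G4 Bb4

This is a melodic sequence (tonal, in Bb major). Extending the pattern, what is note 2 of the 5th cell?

With 5-note cells, note 2 of each statement runs F5, Eb5, D5.
Carrying that down a 2nd forward: C5 → Bb4.

Bb4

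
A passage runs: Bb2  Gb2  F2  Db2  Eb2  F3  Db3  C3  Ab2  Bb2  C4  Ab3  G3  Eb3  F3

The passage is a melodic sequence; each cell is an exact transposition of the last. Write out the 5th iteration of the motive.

D5 Bb4 A4 F4 G4

Unit = 5 notes; the statements start on Bb2, F3, C4, moving up a 5th each time.
Carrying on: G4 → D5.
Statement 5 starts on D5 and keeps the same exact contour: D5 Bb4 A4 F4 G4.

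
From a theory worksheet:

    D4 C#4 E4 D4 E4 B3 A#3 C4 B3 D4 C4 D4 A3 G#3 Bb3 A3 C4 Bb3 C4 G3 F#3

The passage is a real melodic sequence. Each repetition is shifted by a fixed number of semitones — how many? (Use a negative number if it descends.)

The 7-note cells begin on D4, C4, Bb3 — each down a 2nd from the last.
D4→C4 is 60 − 62 = -2 semitones.

-2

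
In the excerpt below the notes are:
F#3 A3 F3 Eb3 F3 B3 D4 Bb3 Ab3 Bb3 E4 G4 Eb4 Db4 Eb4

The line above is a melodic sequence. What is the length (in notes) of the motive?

5

There are 15 notes; a 5-note unit gives 3 cells:
F#3 A3 F3 Eb3 F3 | B3 D4 Bb3 Ab3 Bb3 | E4 G4 Eb4 Db4 Eb4
That's a consistent up a 4th shift per cell, and no other grouping gives one.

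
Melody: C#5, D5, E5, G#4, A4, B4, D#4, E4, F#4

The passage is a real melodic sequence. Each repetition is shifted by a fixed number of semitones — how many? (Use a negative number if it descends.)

The 3-note cells begin on C#5, G#4, D#4 — each down a 4th from the last.
Counting half-steps from C#5 to G#4: -5.

-5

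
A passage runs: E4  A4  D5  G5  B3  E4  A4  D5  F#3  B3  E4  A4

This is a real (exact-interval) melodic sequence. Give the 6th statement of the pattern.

The 4-note cells begin on E4, B3, F#3 — each down a 4th from the last.
Extending down a 4th: C#3 → G#2 → D#2.
From D#2 the exact shape gives D#2 G#2 C#3 F#3.

D#2 G#2 C#3 F#3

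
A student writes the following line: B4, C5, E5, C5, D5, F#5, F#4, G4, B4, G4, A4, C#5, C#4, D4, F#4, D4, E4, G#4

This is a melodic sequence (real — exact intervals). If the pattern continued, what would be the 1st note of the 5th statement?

D#3

With 6-note cells, note 1 of each statement runs B4, F#4, C#4.
Each moves down a 4th. Continuing: G#3 → D#3.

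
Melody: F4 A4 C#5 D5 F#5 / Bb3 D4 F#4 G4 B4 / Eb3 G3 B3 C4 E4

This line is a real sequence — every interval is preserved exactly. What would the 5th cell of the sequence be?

The 5-note cells begin on F4, Bb3, Eb3 — each down a 5th from the last.
Carrying on: Ab2 → Db2.
Statement 5 starts on Db2 and keeps the same exact contour: Db2 F2 A2 Bb2 D3.

Db2 F2 A2 Bb2 D3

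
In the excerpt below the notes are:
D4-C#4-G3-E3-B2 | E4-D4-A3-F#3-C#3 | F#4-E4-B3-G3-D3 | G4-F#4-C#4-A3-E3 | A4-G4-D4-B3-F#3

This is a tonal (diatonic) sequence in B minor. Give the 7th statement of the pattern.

C#5 B4 F#4 D4 A3

Unit = 5 notes; the statements start on D4, E4, F#4, G4, A4, moving up a 2nd each time.
Continuing the starts: B4 → C#5.
From C#5 the diatonic shape gives C#5 B4 F#4 D4 A3.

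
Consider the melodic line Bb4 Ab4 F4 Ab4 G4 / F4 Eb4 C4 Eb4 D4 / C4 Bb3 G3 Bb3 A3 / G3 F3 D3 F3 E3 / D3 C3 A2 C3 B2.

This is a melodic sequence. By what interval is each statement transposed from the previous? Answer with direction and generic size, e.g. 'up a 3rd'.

down a 4th

Unit = 5 notes; the statements start on Bb4, F4, C4, G3, D3, moving down a 4th each time.
Bb4 to F4 is down a 4th.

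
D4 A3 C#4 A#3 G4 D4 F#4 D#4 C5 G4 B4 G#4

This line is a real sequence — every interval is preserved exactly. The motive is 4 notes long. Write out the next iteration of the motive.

With a 4-note motive the entries are D4, G4, C5, each up a 4th from the previous.
From F5 the exact shape gives F5 C5 E5 C#5.

F5 C5 E5 C#5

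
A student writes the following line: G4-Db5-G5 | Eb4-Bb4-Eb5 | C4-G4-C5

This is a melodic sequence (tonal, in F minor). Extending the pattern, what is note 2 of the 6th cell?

Ab3

With 3-note cells, note 2 of each statement runs Db5, Bb4, G4.
Each moves down a 3rd. Continuing: Eb4 → C4 → Ab3.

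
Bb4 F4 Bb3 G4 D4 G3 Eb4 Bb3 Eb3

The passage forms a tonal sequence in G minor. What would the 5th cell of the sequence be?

A3 Eb3 A2

Unit = 3 notes; the statements start on Bb4, G4, Eb4, moving down a 3rd each time.
Carrying on: C4 → A3.
So cell 5 is A3 Eb3 A2.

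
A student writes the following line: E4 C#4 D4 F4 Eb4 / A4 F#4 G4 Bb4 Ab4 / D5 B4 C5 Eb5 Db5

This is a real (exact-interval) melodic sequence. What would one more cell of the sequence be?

Unit = 5 notes; the statements start on E4, A4, D5, moving up a 4th each time.
From G5 the exact shape gives G5 E5 F5 Ab5 Gb5.

G5 E5 F5 Ab5 Gb5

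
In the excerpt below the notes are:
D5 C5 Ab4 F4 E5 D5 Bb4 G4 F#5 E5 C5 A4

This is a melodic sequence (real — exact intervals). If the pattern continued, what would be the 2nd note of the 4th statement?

F#5

With 4-note cells, note 2 of each statement runs C5, D5, E5.
One more up a 2nd gives F#5.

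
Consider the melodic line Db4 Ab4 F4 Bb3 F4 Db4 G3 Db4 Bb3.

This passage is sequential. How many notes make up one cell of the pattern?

3

9 notes total. Splitting into 3 groups of 3:
Db4 Ab4 F4 | Bb3 F4 Db4 | G3 Db4 Bb3
Each cell is the previous one down a 3rd — so the unit is 3 notes.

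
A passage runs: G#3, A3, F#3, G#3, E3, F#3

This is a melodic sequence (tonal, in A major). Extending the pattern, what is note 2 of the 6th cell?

C#3

With 2-note cells, note 2 of each statement runs A3, G#3, F#3.
Each moves down a 2nd. Continuing: E3 → D3 → C#3.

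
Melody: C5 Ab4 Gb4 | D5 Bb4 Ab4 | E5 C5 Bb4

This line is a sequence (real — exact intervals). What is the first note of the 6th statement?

With a 3-note motive the entries are C5, D5, E5, each up a 2nd from the previous.
Continuing: F#5 → G#5 → A#5. Statement 6 starts on A#5.

A#5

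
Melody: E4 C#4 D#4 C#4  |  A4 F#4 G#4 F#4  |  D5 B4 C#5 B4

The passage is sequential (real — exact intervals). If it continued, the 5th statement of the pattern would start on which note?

With a 4-note motive the entries are E4, A4, D5, each up a 4th from the previous.
Continuing: G5 → C6. Statement 5 starts on C6.

C6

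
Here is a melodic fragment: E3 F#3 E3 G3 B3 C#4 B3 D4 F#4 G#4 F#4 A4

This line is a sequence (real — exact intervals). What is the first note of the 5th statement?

With a 4-note motive the entries are E3, B3, F#4, each up a 5th from the previous.
Extending the heads up a 5th: C#5 → G#5.

G#5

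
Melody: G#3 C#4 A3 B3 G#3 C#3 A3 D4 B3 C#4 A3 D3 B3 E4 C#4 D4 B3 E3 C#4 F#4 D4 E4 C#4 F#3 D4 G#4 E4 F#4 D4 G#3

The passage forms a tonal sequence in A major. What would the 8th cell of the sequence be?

Taking 6-note groups, the heads are G#3, A3, B3, C#4, D4: the pattern moves up a 2nd.
Continuing the starts: E4 → F#4 → G#4.
Statement 8 starts on G#4 and keeps the same diatonic contour: G#4 C#5 A4 B4 G#4 C#4.

G#4 C#5 A4 B4 G#4 C#4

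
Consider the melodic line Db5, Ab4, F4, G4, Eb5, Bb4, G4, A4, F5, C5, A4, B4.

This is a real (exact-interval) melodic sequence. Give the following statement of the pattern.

Unit = 4 notes; the statements start on Db5, Eb5, F5, moving up a 2nd each time.
Statement 4 starts on G5 and keeps the same exact contour: G5 D5 B4 C#5.

G5 D5 B4 C#5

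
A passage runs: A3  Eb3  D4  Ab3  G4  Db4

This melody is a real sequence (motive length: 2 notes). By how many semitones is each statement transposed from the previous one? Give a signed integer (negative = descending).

5

With a 2-note motive the entries are A3, D4, G4, each up a 4th from the previous.
Counting half-steps from A3 to D4: 5.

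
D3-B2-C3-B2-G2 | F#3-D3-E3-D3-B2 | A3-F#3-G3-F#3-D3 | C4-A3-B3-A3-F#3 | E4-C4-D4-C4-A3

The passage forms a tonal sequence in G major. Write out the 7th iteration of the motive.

B4 G4 A4 G4 E4

With a 5-note motive the entries are D3, F#3, A3, C4, E4, each up a 3rd from the previous.
Carrying on: G4 → B4.
From B4 the diatonic shape gives B4 G4 A4 G4 E4.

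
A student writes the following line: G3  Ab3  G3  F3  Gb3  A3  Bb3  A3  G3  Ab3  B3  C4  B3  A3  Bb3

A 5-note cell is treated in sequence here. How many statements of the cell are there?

15 notes in groups of 5 gives 15/5 = 3 statements.
Starts: G3, A3, B3 — each up a 2nd.

3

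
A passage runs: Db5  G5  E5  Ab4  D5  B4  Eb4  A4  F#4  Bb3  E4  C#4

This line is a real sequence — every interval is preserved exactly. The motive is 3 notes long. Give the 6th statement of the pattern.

C3 F#3 D#3

Taking 3-note groups, the heads are Db5, Ab4, Eb4, Bb3: the pattern moves down a 4th.
Carrying on: F3 → C3.
Statement 6 starts on C3 and keeps the same exact contour: C3 F#3 D#3.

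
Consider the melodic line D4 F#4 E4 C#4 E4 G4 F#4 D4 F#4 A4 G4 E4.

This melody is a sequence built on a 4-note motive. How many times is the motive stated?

12 notes in groups of 4 gives 12/4 = 3 statements.
Starts: D4, E4, F#4 — each up a 2nd.

3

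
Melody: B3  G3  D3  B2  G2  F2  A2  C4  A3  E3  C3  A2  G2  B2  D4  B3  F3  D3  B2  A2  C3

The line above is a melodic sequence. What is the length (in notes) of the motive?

7

Try groups of 7 (3 cells in 21 notes):
B3 G3 D3 B2 G2 F2 A2 | C4 A3 E3 C3 A2 G2 B2 | D4 B3 F3 D3 B2 A2 C3
Each cell is the previous one up a 2nd — so the unit is 7 notes.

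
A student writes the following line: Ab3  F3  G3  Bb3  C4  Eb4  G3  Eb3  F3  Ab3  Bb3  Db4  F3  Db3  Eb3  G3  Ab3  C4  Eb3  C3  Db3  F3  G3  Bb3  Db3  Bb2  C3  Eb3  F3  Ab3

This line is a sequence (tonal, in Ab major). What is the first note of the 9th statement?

G2

The 6-note cells begin on Ab3, G3, F3, Eb3, Db3 — each down a 2nd from the last.
Extending the heads down a 2nd: C3 → Bb2 → Ab2 → G2.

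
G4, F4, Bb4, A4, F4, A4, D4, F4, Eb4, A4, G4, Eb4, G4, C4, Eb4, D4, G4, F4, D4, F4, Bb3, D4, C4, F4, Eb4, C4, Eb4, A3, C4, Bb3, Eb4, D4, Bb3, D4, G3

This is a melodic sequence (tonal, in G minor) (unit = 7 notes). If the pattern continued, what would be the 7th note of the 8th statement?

D3

The unit is 7 notes. Position-7 pitches of the 5 shown cells: D4, C4, Bb3, A3, G3.
Extending down a 2nd: F3 → Eb3 → D3.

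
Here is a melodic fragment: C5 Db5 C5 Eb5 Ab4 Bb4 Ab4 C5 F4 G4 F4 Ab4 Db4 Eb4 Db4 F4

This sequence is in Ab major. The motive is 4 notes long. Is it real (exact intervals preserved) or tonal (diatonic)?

tonal

Every note is diatonic to Ab major.
Cell 1 has +1 semitones from note 1 to 2, but cell 2 has +2 — the interval quality changes while the contour stays the same, which is the hallmark of a tonal sequence.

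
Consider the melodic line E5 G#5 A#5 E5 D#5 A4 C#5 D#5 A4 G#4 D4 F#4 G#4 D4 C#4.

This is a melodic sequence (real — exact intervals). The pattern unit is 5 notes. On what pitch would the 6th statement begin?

The 5-note cells begin on E5, A4, D4 — each down a 5th from the last.
Extending the heads down a 5th: G3 → C3 → F2.

F2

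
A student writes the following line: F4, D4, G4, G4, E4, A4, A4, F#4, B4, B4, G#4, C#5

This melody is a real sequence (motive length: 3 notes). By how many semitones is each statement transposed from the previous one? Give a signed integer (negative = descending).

With a 3-note motive the entries are F4, G4, A4, B4, each up a 2nd from the previous.
F4 to G4 spans +2 semitones.

2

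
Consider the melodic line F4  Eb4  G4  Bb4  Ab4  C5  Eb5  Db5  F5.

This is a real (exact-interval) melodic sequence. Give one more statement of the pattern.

Ab5 Gb5 Bb5

Taking 3-note groups, the heads are F4, Bb4, Eb5: the pattern moves up a 4th.
Statement 4 starts on Ab5 and keeps the same exact contour: Ab5 Gb5 Bb5.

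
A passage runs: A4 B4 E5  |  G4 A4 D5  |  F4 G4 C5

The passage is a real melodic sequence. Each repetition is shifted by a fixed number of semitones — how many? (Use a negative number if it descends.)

-2

Unit = 3 notes; the statements start on A4, G4, F4, moving down a 2nd each time.
A4→G4 is 67 − 69 = -2 semitones.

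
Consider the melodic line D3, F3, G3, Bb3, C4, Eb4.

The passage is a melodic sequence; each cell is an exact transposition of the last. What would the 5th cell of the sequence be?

The 2-note cells begin on D3, G3, C4 — each up a 4th from the last.
Extending up a 4th: F4 → Bb4.
Statement 5 starts on Bb4 and keeps the same exact contour: Bb4 Db5.

Bb4 Db5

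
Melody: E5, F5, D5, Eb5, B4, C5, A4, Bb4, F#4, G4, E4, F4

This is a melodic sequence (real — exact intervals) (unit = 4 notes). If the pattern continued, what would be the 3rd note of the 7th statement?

G#2

The unit is 4 notes. Position-3 pitches of the 3 shown cells: D5, A4, E4.
Each moves down a 4th. Continuing: B3 → F#3 → C#3 → G#2.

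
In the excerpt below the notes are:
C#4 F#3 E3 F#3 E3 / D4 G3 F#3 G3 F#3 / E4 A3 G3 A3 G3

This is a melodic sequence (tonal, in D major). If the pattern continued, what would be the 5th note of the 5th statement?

B3

With 5-note cells, note 5 of each statement runs E3, F#3, G3.
Extending up a 2nd: A3 → B3.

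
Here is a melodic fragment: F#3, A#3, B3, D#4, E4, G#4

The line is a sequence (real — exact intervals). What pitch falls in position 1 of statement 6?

With 2-note cells, note 1 of each statement runs F#3, B3, E4.
Carrying that up a 4th forward: A4 → D5 → G5.

G5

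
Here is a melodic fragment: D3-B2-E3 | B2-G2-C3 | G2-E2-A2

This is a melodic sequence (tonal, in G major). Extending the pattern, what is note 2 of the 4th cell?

C2

The unit is 3 notes. Position-2 pitches of the 3 shown cells: B2, G2, E2.
Each moves down a 3rd; the next is C2.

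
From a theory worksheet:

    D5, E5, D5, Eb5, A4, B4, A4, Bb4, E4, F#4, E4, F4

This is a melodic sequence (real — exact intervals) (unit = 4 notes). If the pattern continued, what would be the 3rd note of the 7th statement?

G#2

Grouping in 4s, the 3rd note of each cell is D5, A4, E4.
Extending down a 4th: B3 → F#3 → C#3 → G#2.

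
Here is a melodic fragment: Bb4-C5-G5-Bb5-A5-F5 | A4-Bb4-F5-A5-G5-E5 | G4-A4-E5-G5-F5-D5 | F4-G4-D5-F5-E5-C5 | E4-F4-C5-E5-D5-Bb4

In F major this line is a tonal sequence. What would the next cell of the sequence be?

The 6-note cells begin on Bb4, A4, G4, F4, E4 — each down a 2nd from the last.
So cell 6 is D4 E4 Bb4 D5 C5 A4.

D4 E4 Bb4 D5 C5 A4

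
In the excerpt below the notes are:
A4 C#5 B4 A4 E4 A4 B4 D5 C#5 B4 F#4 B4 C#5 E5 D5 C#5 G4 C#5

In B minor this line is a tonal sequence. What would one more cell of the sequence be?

With a 6-note motive the entries are A4, B4, C#5, each up a 2nd from the previous.
From D5 the diatonic shape gives D5 F#5 E5 D5 A4 D5.

D5 F#5 E5 D5 A4 D5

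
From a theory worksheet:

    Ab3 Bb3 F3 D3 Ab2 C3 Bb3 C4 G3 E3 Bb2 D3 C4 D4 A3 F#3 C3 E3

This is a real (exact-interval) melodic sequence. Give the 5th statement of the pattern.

E4 F#4 C#4 A#3 E3 G#3

Unit = 6 notes; the statements start on Ab3, Bb3, C4, moving up a 2nd each time.
Extending up a 2nd: D4 → E4.
So cell 5 is E4 F#4 C#4 A#3 E3 G#3.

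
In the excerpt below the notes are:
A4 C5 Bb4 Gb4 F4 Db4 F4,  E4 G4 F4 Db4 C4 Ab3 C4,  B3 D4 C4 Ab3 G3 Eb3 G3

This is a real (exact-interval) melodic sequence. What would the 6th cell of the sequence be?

With a 7-note motive the entries are A4, E4, B3, each down a 4th from the previous.
Extending down a 4th: F#3 → C#3 → G#2.
Statement 6 starts on G#2 and keeps the same exact contour: G#2 B2 A2 F2 E2 C2 E2.

G#2 B2 A2 F2 E2 C2 E2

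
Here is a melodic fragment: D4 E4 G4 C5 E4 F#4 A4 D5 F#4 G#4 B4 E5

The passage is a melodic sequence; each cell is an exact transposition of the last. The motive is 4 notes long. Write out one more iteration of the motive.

The 4-note cells begin on D4, E4, F#4 — each up a 2nd from the last.
From G#4 the exact shape gives G#4 A#4 C#5 F#5.

G#4 A#4 C#5 F#5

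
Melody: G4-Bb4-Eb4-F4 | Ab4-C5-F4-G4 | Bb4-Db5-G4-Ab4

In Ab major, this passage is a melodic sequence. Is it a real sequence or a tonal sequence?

tonal

Every note is diatonic to Ab major.
Cell 1 has +3 semitones from note 1 to 2, but cell 2 has +4 — the interval quality changes while the contour stays the same, which is the hallmark of a tonal sequence.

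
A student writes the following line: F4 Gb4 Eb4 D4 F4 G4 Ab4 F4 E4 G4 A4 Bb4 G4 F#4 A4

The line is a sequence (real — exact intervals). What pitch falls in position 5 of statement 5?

C#5

Grouping in 5s, the 5th note of each cell is F4, G4, A4.
Carrying that up a 2nd forward: B4 → C#5.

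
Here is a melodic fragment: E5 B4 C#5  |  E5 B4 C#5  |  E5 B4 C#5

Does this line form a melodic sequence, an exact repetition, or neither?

Each 3-note cell is identical (E5 B4 C#5), restated at the same pitch.

repetition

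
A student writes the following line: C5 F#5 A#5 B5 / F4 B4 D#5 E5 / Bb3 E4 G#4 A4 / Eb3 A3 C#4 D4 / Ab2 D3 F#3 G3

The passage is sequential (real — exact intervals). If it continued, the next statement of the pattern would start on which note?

Db2

Taking 4-note groups, the heads are C5, F4, Bb3, Eb3, Ab2: the pattern moves down a 5th.
One more step down a 5th gives Db2.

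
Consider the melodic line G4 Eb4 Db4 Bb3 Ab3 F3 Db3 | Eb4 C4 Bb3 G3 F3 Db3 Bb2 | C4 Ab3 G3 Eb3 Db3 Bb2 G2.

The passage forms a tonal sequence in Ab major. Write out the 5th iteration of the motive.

The 7-note cells begin on G4, Eb4, C4 — each down a 3rd from the last.
Extending down a 3rd: Ab3 → F3.
Statement 5 starts on F3 and keeps the same diatonic contour: F3 Db3 C3 Ab2 G2 Eb2 C2.

F3 Db3 C3 Ab2 G2 Eb2 C2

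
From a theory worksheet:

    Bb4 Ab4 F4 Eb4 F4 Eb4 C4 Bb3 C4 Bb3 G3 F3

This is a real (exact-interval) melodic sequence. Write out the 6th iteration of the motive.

Unit = 4 notes; the statements start on Bb4, F4, C4, moving down a 4th each time.
Continuing the starts: G3 → D3 → A2.
Statement 6 starts on A2 and keeps the same exact contour: A2 G2 E2 D2.

A2 G2 E2 D2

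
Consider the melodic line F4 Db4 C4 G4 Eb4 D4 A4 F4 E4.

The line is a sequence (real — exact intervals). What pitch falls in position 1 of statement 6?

D#5

With 3-note cells, note 1 of each statement runs F4, G4, A4.
Extending up a 2nd: B4 → C#5 → D#5.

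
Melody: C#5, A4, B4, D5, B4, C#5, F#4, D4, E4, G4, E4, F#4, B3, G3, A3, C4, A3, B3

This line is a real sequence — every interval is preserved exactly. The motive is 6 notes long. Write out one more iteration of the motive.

E3 C3 D3 F3 D3 E3

Taking 6-note groups, the heads are C#5, F#4, B3: the pattern moves down a 5th.
So cell 4 is E3 C3 D3 F3 D3 E3.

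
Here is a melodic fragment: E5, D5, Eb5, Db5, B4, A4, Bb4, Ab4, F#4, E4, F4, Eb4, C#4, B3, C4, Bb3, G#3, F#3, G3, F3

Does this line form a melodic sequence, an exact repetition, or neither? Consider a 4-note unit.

Each 4-note cell is the previous one transposed down a 4th.

sequence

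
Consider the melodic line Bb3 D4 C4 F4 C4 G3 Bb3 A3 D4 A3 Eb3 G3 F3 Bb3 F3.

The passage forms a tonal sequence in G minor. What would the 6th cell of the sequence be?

F2 A2 G2 C3 G2

Unit = 5 notes; the statements start on Bb3, G3, Eb3, moving down a 3rd each time.
Continuing the starts: C3 → A2 → F2.
So cell 6 is F2 A2 G2 C3 G2.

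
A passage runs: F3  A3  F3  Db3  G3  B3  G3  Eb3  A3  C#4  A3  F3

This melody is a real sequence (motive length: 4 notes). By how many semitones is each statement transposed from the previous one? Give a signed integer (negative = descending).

2

Taking 4-note groups, the heads are F3, G3, A3: the pattern moves up a 2nd.
Counting half-steps from F3 to G3: 2.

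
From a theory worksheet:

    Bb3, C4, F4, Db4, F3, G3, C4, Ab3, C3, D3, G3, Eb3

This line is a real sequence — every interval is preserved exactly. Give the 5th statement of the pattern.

The 4-note cells begin on Bb3, F3, C3 — each down a 4th from the last.
Carrying on: G2 → D2.
From D2 the exact shape gives D2 E2 A2 F2.

D2 E2 A2 F2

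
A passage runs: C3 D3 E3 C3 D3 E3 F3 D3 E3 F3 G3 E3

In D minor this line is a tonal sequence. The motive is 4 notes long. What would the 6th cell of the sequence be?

Taking 4-note groups, the heads are C3, D3, E3: the pattern moves up a 2nd.
Continuing the starts: F3 → G3 → A3.
Statement 6 starts on A3 and keeps the same diatonic contour: A3 Bb3 C4 A3.

A3 Bb3 C4 A3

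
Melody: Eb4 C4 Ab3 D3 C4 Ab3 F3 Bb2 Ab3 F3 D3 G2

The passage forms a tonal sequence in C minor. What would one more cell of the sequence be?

F3 D3 Bb2 Eb2

Taking 4-note groups, the heads are Eb4, C4, Ab3: the pattern moves down a 3rd.
Statement 4 starts on F3 and keeps the same diatonic contour: F3 D3 Bb2 Eb2.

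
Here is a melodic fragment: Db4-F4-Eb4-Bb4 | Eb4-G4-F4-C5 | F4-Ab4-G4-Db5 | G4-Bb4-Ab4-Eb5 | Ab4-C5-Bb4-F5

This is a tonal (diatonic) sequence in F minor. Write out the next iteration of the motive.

Bb4 Db5 C5 G5

Unit = 4 notes; the statements start on Db4, Eb4, F4, G4, Ab4, moving up a 2nd each time.
So cell 6 is Bb4 Db5 C5 G5.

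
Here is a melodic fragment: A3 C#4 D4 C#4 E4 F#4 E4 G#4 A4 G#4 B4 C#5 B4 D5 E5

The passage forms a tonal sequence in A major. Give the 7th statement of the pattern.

Unit = 3 notes; the statements start on A3, C#4, E4, G#4, B4, moving up a 3rd each time.
Extending up a 3rd: D5 → F#5.
So cell 7 is F#5 A5 B5.

F#5 A5 B5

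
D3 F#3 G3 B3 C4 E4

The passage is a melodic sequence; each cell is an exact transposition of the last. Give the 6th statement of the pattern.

Eb5 G5

The 2-note cells begin on D3, G3, C4 — each up a 4th from the last.
Extending up a 4th: F4 → Bb4 → Eb5.
From Eb5 the exact shape gives Eb5 G5.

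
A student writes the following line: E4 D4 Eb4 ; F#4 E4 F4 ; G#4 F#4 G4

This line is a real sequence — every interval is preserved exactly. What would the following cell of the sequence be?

Taking 3-note groups, the heads are E4, F#4, G#4: the pattern moves up a 2nd.
From A#4 the exact shape gives A#4 G#4 A4.

A#4 G#4 A4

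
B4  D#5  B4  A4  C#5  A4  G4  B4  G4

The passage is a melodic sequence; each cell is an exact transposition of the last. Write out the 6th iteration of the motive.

Db4 F4 Db4

With a 3-note motive the entries are B4, A4, G4, each down a 2nd from the previous.
Carrying on: F4 → Eb4 → Db4.
From Db4 the exact shape gives Db4 F4 Db4.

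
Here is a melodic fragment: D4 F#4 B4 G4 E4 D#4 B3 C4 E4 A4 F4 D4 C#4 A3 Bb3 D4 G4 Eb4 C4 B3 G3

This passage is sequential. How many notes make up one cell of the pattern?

21 notes total. Splitting into 3 groups of 7:
D4 F#4 B4 G4 E4 D#4 B3 | C4 E4 A4 F4 D4 C#4 A3 | Bb3 D4 G4 Eb4 C4 B3 G3
Every group is a transposition down a 2nd of the one before; no shorter unit works.

7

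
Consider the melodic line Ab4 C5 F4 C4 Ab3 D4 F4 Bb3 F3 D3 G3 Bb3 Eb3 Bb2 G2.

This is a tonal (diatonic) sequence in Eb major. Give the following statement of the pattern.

Unit = 5 notes; the statements start on Ab4, D4, G3, moving down a 5th each time.
Statement 4 starts on C3 and keeps the same diatonic contour: C3 Eb3 Ab2 Eb2 C2.

C3 Eb3 Ab2 Eb2 C2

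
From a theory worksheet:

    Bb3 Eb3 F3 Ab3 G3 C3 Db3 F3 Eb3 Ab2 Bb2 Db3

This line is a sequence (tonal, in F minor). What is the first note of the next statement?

C3

Taking 4-note groups, the heads are Bb3, G3, Eb3: the pattern moves down a 3rd.
One more step down a 3rd gives C3.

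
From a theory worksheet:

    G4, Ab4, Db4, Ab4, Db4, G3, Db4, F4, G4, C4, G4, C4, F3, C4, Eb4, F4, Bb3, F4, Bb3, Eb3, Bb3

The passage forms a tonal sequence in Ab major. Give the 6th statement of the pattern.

Taking 7-note groups, the heads are G4, F4, Eb4: the pattern moves down a 2nd.
Extending down a 2nd: Db4 → C4 → Bb3.
So cell 6 is Bb3 C4 F3 C4 F3 Bb2 F3.

Bb3 C4 F3 C4 F3 Bb2 F3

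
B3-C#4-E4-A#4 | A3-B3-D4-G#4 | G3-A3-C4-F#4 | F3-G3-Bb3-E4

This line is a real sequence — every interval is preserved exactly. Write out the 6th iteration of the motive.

Db3 Eb3 Gb3 C4

Taking 4-note groups, the heads are B3, A3, G3, F3: the pattern moves down a 2nd.
Extending down a 2nd: Eb3 → Db3.
So cell 6 is Db3 Eb3 Gb3 C4.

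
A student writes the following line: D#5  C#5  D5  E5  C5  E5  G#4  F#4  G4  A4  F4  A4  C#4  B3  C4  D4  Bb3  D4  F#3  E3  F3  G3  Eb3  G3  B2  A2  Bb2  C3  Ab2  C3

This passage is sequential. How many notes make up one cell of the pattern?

6

There are 30 notes; a 6-note unit gives 5 cells:
D#5 C#5 D5 E5 C5 E5 | G#4 F#4 G4 A4 F4 A4 | C#4 B3 C4 D4 Bb3 D4 | F#3 E3 F3 G3 Eb3 G3 | B2 A2 Bb2 C3 Ab2 C3
Every group is a transposition down a 5th of the one before; no shorter unit works.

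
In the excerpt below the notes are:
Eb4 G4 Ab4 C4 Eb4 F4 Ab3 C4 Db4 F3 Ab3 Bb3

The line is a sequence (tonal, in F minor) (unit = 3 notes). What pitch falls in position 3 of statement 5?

G3

Grouping in 3s, the 3rd note of each cell is Ab4, F4, Db4, Bb3.
From Bb3, down a 3rd gives G3.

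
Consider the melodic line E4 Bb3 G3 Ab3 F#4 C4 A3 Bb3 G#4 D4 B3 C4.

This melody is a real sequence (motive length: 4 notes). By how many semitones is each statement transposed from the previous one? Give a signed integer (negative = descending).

Unit = 4 notes; the statements start on E4, F#4, G#4, moving up a 2nd each time.
E4→F#4 is 66 − 64 = 2 semitones.

2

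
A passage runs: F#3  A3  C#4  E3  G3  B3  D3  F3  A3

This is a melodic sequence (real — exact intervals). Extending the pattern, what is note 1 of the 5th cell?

With 3-note cells, note 1 of each statement runs F#3, E3, D3.
Extending down a 2nd: C3 → Bb2.

Bb2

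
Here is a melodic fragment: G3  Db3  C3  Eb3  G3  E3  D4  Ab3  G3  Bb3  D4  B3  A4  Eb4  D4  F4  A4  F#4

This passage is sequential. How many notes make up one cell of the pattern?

There are 18 notes; a 6-note unit gives 3 cells:
G3 Db3 C3 Eb3 G3 E3 | D4 Ab3 G3 Bb3 D4 B3 | A4 Eb4 D4 F4 A4 F#4
Every group is a transposition up a 5th of the one before; no shorter unit works.

6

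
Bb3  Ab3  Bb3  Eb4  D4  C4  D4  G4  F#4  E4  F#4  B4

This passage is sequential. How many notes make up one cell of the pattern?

4

12 notes total. Splitting into 3 groups of 4:
Bb3 Ab3 Bb3 Eb4 | D4 C4 D4 G4 | F#4 E4 F#4 B4
Each cell is the previous one up a 3rd — so the unit is 4 notes.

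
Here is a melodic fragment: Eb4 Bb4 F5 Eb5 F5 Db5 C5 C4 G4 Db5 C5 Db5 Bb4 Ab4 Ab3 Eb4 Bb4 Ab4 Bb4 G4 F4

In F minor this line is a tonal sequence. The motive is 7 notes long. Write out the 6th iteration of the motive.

Bb2 F3 C4 Bb3 C4 Ab3 G3

The 7-note cells begin on Eb4, C4, Ab3 — each down a 3rd from the last.
Continuing the starts: F3 → Db3 → Bb2.
From Bb2 the diatonic shape gives Bb2 F3 C4 Bb3 C4 Ab3 G3.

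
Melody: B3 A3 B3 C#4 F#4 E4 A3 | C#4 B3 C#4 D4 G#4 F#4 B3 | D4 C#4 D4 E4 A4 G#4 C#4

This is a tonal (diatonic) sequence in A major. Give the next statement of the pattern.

E4 D4 E4 F#4 B4 A4 D4

The 7-note cells begin on B3, C#4, D4 — each up a 2nd from the last.
So cell 4 is E4 D4 E4 F#4 B4 A4 D4.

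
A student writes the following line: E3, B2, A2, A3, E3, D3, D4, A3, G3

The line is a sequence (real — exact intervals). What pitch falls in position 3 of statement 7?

Eb5

Grouping in 3s, the 3rd note of each cell is A2, D3, G3.
Each moves up a 4th. Continuing: C4 → F4 → Bb4 → Eb5.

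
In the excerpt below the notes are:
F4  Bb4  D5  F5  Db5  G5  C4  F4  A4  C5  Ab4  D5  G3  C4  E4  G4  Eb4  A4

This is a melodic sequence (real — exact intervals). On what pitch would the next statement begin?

Unit = 6 notes; the statements start on F4, C4, G3, moving down a 4th each time.
One more step down a 4th gives D3.

D3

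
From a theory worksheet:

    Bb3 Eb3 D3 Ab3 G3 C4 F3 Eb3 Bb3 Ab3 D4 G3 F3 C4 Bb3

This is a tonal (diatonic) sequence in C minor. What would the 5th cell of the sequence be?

Taking 5-note groups, the heads are Bb3, C4, D4: the pattern moves up a 2nd.
Carrying on: Eb4 → F4.
From F4 the diatonic shape gives F4 Bb3 Ab3 Eb4 D4.

F4 Bb3 Ab3 Eb4 D4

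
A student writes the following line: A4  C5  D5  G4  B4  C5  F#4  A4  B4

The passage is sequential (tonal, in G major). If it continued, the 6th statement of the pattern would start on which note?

The 3-note cells begin on A4, G4, F#4 — each down a 2nd from the last.
Continuing: E4 → D4 → C4. Statement 6 starts on C4.

C4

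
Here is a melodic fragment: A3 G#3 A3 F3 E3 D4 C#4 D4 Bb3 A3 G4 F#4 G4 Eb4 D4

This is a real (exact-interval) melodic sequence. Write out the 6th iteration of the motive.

Unit = 5 notes; the statements start on A3, D4, G4, moving up a 4th each time.
Extending up a 4th: C5 → F5 → Bb5.
From Bb5 the exact shape gives Bb5 A5 Bb5 Gb5 F5.

Bb5 A5 Bb5 Gb5 F5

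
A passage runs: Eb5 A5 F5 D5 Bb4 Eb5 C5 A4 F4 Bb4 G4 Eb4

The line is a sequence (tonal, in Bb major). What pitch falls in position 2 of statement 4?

Grouping in 4s, the 2nd note of each cell is A5, Eb5, Bb4.
One more down a 4th gives F4.

F4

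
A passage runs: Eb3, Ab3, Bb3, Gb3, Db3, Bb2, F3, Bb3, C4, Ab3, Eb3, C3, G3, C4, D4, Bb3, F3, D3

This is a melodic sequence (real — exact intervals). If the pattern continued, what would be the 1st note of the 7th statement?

D#4

With 6-note cells, note 1 of each statement runs Eb3, F3, G3.
Extending up a 2nd: A3 → B3 → C#4 → D#4.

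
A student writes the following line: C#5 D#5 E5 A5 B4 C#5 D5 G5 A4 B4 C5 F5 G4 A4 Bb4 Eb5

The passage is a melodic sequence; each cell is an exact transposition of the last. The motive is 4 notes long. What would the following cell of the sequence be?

Taking 4-note groups, the heads are C#5, B4, A4, G4: the pattern moves down a 2nd.
From F4 the exact shape gives F4 G4 Ab4 Db5.

F4 G4 Ab4 Db5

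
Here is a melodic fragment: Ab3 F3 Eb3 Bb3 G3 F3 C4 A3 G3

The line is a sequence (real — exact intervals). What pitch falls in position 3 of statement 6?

C#4

With 3-note cells, note 3 of each statement runs Eb3, F3, G3.
Carrying that up a 2nd forward: A3 → B3 → C#4.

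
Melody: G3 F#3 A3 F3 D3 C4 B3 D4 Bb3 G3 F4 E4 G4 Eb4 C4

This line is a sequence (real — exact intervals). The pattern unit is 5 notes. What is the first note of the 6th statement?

Ab5

The 5-note cells begin on G3, C4, F4 — each up a 4th from the last.
Continuing: Bb4 → Eb5 → Ab5. Statement 6 starts on Ab5.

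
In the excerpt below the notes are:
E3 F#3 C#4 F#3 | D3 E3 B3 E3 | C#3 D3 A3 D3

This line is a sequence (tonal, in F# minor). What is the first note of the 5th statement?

The 4-note cells begin on E3, D3, C#3 — each down a 2nd from the last.
Continuing: B2 → A2. Statement 5 starts on A2.

A2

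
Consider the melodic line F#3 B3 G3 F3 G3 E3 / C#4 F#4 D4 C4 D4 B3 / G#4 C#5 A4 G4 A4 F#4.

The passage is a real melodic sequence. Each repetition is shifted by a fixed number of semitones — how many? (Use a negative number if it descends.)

7

Unit = 6 notes; the statements start on F#3, C#4, G#4, moving up a 5th each time.
Counting half-steps from F#3 to C#4: 7.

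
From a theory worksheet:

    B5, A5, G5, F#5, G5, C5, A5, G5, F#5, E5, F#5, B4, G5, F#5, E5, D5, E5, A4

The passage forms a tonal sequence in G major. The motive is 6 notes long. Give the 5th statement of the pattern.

Unit = 6 notes; the statements start on B5, A5, G5, moving down a 2nd each time.
Carrying on: F#5 → E5.
Statement 5 starts on E5 and keeps the same diatonic contour: E5 D5 C5 B4 C5 F#4.

E5 D5 C5 B4 C5 F#4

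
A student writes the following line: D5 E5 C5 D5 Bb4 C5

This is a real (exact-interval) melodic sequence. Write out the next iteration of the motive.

Ab4 Bb4

With a 2-note motive the entries are D5, C5, Bb4, each down a 2nd from the previous.
Statement 4 starts on Ab4 and keeps the same exact contour: Ab4 Bb4.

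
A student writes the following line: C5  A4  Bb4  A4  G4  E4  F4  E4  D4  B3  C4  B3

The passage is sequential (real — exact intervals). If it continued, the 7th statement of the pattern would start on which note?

Taking 4-note groups, the heads are C5, G4, D4: the pattern moves down a 4th.
Continuing: A3 → E3 → B2 → F#2. Statement 7 starts on F#2.

F#2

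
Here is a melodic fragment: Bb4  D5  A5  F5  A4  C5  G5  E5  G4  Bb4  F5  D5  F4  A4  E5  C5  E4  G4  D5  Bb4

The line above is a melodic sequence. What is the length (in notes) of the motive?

4

20 notes total. Splitting into 5 groups of 4:
Bb4 D5 A5 F5 | A4 C5 G5 E5 | G4 Bb4 F5 D5 | F4 A4 E5 C5 | E4 G4 D5 Bb4
Each cell is the previous one down a 2nd — so the unit is 4 notes.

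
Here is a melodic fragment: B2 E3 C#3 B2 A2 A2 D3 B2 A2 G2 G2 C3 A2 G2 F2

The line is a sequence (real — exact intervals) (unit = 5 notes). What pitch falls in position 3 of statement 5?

The unit is 5 notes. Position-3 pitches of the 3 shown cells: C#3, B2, A2.
Extending down a 2nd: G2 → F2.

F2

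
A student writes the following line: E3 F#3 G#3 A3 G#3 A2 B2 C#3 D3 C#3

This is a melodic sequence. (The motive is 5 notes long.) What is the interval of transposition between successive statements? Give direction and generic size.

Unit = 5 notes; the statements start on E3, A2, moving down a 5th each time.
E3 to A2 is down a 5th.

down a 5th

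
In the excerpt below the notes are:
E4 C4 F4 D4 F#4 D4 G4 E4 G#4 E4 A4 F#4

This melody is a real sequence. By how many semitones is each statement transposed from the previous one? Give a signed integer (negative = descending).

2

With a 4-note motive the entries are E4, F#4, G#4, each up a 2nd from the previous.
Counting half-steps from E4 to F#4: 2.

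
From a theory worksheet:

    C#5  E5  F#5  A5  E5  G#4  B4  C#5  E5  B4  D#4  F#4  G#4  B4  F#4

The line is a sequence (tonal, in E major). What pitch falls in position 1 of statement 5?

E3

The unit is 5 notes. Position-1 pitches of the 3 shown cells: C#5, G#4, D#4.
Carrying that down a 4th forward: A3 → E3.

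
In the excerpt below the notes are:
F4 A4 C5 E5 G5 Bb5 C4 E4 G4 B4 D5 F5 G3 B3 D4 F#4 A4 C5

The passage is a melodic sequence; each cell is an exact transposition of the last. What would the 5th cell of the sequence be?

A2 C#3 E3 G#3 B3 D4

The 6-note cells begin on F4, C4, G3 — each down a 4th from the last.
Extending down a 4th: D3 → A2.
From A2 the exact shape gives A2 C#3 E3 G#3 B3 D4.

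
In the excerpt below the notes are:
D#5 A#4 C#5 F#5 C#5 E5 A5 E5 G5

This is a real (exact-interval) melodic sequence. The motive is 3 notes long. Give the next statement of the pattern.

With a 3-note motive the entries are D#5, F#5, A5, each up a 3rd from the previous.
So cell 4 is C6 G5 Bb5.

C6 G5 Bb5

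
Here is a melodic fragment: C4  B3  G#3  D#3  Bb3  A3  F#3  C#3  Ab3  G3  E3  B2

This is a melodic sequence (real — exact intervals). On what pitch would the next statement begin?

Unit = 4 notes; the statements start on C4, Bb3, Ab3, moving down a 2nd each time.
The next head, down a 2nd from Ab3, is Gb3.

Gb3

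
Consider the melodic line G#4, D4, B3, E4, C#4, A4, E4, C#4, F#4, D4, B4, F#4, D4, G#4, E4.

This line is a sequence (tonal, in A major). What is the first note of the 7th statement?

The 5-note cells begin on G#4, A4, B4 — each up a 2nd from the last.
Extending the heads up a 2nd: C#5 → D5 → E5 → F#5.

F#5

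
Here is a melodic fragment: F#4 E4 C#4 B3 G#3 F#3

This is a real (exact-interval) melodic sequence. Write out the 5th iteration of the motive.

A#2 G#2

With a 2-note motive the entries are F#4, C#4, G#3, each down a 4th from the previous.
Carrying on: D#3 → A#2.
From A#2 the exact shape gives A#2 G#2.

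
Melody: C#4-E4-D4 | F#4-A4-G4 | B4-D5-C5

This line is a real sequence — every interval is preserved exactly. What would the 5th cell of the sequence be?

With a 3-note motive the entries are C#4, F#4, B4, each up a 4th from the previous.
Continuing the starts: E5 → A5.
Statement 5 starts on A5 and keeps the same exact contour: A5 C6 Bb5.

A5 C6 Bb5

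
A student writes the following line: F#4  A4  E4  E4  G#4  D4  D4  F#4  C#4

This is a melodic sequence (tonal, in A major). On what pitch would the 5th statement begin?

B3

The 3-note cells begin on F#4, E4, D4 — each down a 2nd from the last.
Continuing: C#4 → B3. Statement 5 starts on B3.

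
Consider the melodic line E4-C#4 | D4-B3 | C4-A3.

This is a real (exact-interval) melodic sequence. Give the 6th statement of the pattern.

The 2-note cells begin on E4, D4, C4 — each down a 2nd from the last.
Extending down a 2nd: Bb3 → Ab3 → Gb3.
So cell 6 is Gb3 Eb3.

Gb3 Eb3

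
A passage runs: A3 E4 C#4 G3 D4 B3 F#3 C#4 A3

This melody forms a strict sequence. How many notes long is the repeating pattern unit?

3

Try groups of 3 (3 cells in 9 notes):
A3 E4 C#4 | G3 D4 B3 | F#3 C#4 A3
That's a consistent down a 2nd shift per cell, and no other grouping gives one.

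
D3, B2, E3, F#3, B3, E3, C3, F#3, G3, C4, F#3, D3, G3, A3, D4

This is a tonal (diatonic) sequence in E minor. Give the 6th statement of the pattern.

B3 G3 C4 D4 G4

With a 5-note motive the entries are D3, E3, F#3, each up a 2nd from the previous.
Continuing the starts: G3 → A3 → B3.
From B3 the diatonic shape gives B3 G3 C4 D4 G4.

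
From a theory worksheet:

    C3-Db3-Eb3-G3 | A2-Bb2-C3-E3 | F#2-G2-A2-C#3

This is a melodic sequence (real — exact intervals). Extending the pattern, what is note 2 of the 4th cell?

E2

Grouping in 4s, the 2nd note of each cell is Db3, Bb2, G2.
One more down a 3rd gives E2.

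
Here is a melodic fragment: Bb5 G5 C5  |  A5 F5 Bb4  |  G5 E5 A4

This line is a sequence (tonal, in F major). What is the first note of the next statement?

Unit = 3 notes; the statements start on Bb5, A5, G5, moving down a 2nd each time.
The next head, down a 2nd from G5, is F5.

F5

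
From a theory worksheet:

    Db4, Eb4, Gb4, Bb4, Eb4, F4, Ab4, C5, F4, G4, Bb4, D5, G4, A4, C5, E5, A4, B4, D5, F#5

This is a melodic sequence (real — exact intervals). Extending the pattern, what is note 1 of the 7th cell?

C#5

With 4-note cells, note 1 of each statement runs Db4, Eb4, F4, G4, A4.
Carrying that up a 2nd forward: B4 → C#5.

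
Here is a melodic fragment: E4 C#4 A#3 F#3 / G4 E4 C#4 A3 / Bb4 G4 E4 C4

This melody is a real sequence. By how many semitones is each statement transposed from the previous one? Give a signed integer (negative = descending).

3

The 4-note cells begin on E4, G4, Bb4 — each up a 3rd from the last.
E4 to G4 spans +3 semitones.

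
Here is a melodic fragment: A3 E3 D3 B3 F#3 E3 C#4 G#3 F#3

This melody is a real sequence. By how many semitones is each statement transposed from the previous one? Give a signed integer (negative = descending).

2

Unit = 3 notes; the statements start on A3, B3, C#4, moving up a 2nd each time.
A3 to B3 spans +2 semitones.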